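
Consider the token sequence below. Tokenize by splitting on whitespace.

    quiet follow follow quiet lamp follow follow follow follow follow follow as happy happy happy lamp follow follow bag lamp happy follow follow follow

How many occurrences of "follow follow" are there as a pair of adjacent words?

9

Scanning the 23 overlapping bigram windows for "follow follow":
  position 2–3: follow follow
  position 6–7: follow follow
  position 7–8: follow follow
  position 8–9: follow follow
  position 9–10: follow follow
  position 10–11: follow follow
  position 17–18: follow follow
  position 22–23: follow follow
  position 23–24: follow follow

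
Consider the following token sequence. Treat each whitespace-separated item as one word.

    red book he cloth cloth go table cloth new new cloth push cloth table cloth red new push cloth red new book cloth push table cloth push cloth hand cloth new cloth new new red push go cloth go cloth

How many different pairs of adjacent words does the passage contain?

25

40 tokens → 39 bigram windows in total.
Repeated bigrams (each contributes count−1 duplicates):
  cloth new: 3
  cloth push: 3
  push cloth: 3
  table cloth: 3
  cloth go: 2
  cloth red: 2
  go cloth: 2
  new cloth: 2
  … (2 more repeated)
14 duplicate windows → 39 − 14 = 25 distinct.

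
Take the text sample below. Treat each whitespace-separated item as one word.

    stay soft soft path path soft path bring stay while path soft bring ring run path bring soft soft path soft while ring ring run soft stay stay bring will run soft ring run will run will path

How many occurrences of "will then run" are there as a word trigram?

0

Scanning the 36 overlapping trigram windows for "will then run":
  (none found)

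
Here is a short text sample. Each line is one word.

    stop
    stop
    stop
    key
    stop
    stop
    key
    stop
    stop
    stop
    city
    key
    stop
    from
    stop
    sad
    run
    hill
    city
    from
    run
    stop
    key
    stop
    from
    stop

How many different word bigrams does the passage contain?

26 tokens → 25 bigram windows in total.
Repeated bigrams (each contributes count−1 duplicates):
  stop stop: 5
  key stop: 4
  stop key: 3
  from stop: 2
  stop from: 2
11 duplicate windows → 25 − 11 = 14 distinct.

14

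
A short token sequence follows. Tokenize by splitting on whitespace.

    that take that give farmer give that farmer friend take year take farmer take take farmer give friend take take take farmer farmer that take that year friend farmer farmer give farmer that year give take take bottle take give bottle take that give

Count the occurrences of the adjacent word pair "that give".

2

Scanning the 43 overlapping bigram windows for "that give":
  position 3–4: that give
  position 43–44: that give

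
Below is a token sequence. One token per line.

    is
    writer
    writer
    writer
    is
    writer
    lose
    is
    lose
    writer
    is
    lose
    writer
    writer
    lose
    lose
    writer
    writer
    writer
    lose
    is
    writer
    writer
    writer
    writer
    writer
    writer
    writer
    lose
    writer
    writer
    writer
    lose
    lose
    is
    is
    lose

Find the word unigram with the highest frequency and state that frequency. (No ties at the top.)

Unigram frequencies (highest first):
  writer: 20
  lose: 10
  is: 7

"writer", 20 times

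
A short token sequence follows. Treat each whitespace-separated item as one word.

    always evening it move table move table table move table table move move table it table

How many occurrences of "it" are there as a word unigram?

Scanning the 16 tokens for "it":
  position 3: it
  position 15: it

2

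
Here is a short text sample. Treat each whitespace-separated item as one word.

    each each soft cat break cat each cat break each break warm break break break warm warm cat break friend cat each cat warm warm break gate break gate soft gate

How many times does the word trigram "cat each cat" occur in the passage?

2

Scanning the 29 overlapping trigram windows for "cat each cat":
  position 6–8: cat each cat
  position 21–23: cat each cat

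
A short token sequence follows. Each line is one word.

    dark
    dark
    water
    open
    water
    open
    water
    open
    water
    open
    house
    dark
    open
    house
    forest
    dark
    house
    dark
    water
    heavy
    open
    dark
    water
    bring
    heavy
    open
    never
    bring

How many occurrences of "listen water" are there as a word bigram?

0

Scanning the 27 overlapping bigram windows for "listen water":
  (none found)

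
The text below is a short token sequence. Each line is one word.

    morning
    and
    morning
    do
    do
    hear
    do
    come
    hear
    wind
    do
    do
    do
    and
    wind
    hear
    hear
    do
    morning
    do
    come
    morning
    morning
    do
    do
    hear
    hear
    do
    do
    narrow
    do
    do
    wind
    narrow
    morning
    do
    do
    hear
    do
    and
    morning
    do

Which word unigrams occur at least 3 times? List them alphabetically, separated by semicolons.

and; do; hear; morning; wind

Unigram counts meeting the condition (at least 3 times):
  and: 3
  do: 18
  hear: 7
  morning: 7
  wind: 3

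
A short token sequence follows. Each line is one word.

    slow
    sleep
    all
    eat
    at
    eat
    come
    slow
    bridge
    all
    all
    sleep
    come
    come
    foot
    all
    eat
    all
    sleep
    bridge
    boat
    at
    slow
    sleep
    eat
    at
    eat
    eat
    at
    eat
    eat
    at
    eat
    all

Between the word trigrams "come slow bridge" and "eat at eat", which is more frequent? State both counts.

"come slow bridge": 1 occurrence
"eat at eat": 4 occurrences

"eat at eat" (4 vs 1)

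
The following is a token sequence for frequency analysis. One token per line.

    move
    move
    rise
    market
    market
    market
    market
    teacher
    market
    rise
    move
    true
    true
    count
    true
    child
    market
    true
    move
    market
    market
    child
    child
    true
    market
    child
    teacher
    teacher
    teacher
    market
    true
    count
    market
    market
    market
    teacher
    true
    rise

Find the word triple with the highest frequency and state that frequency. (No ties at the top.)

Trigram frequencies (highest first):
  market market market: 3
  market market teacher: 2
  move move rise: 1
  move rise market: 1
  rise market market: 1
  market teacher market: 1
  … (27 more, each ≤ 1)

"market market market", 3 times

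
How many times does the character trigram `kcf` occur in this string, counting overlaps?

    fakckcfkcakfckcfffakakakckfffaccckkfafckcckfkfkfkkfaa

2

Sliding a length-3 window over the 53 characters (51 positions):
  position 5–7: kcf
  position 14–16: kcf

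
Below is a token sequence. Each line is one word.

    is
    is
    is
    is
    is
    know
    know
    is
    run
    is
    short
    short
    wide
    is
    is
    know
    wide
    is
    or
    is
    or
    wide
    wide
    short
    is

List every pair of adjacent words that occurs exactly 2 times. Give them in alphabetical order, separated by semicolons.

is know; is or; wide is

Bigram counts meeting the condition (exactly 2 times):
  is know: 2
  is or: 2
  wide is: 2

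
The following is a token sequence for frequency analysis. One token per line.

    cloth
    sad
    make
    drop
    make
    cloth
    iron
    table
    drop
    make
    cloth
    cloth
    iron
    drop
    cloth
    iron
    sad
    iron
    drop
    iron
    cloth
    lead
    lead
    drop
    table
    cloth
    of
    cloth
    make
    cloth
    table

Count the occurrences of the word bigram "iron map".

Scanning the 30 overlapping bigram windows for "iron map":
  (none found)

0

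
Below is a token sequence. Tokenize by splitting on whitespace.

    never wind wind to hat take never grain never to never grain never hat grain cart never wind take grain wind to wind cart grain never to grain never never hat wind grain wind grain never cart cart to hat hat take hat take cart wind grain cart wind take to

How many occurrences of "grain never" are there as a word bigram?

Scanning the 50 overlapping bigram windows for "grain never":
  position 8–9: grain never
  position 12–13: grain never
  position 25–26: grain never
  position 28–29: grain never
  position 35–36: grain never

5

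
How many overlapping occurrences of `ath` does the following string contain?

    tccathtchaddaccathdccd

2

Sliding a length-3 window over the 22 characters (20 positions):
  position 4–6: ath
  position 16–18: ath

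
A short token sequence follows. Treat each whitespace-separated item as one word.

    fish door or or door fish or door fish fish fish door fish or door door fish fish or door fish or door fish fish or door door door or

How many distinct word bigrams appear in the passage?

30 tokens → 29 bigram windows in total.
Repeated bigrams (each contributes count−1 duplicates):
  door fish: 6
  or door: 6
  fish or: 5
  fish fish: 4
  door door: 3
  door or: 2
  fish door: 2
21 duplicate windows → 29 − 21 = 8 distinct.

8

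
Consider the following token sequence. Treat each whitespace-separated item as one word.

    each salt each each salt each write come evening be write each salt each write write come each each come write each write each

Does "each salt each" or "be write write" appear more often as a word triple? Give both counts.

"each salt each" (3 vs 0)

"each salt each": 3 occurrences
"be write write": 0 occurrences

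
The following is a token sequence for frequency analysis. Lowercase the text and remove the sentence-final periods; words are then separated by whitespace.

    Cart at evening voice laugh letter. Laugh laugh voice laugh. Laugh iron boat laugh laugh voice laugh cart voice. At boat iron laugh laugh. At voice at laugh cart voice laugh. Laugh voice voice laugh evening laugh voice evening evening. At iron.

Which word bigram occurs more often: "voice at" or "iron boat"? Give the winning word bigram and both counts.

"voice at" (2 vs 1)

"voice at": 2 occurrences
"iron boat": 1 occurrence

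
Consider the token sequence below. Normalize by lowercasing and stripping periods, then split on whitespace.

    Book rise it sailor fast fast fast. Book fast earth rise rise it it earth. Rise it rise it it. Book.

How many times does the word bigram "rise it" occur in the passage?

Scanning the 20 overlapping bigram windows for "rise it":
  position 2–3: rise it
  position 12–13: rise it
  position 16–17: rise it
  position 18–19: rise it

4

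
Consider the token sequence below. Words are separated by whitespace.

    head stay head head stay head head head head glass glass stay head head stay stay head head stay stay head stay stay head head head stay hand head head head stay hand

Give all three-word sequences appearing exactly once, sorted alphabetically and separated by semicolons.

Trigram counts meeting the condition (exactly once):
  glass glass stay: 1
  glass stay head: 1
  hand head head: 1
  head glass glass: 1
  head head glass: 1
  stay hand head: 1
  stay head stay: 1

glass glass stay; glass stay head; hand head head; head glass glass; head head glass; stay hand head; stay head stay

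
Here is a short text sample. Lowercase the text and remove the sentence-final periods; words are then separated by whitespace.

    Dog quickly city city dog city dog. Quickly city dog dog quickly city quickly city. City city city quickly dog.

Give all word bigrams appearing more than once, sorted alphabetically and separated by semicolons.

city city; city dog; city quickly; dog quickly; quickly city

Bigram counts meeting the condition (more than once):
  city city: 4
  city dog: 3
  city quickly: 2
  dog quickly: 3
  quickly city: 4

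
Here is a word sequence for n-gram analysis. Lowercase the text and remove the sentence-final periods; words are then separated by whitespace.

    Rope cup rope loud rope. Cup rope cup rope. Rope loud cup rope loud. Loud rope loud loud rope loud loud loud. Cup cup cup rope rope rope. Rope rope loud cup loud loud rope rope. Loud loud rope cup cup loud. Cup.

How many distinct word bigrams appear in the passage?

9

43 tokens → 42 bigram windows in total.
Repeated bigrams (each contributes count−1 duplicates):
  rope loud: 7
  loud loud: 6
  rope rope: 6
  cup rope: 5
  loud rope: 5
  loud cup: 4
  rope cup: 4
  cup cup: 3
  … (1 more repeated)
33 duplicate windows → 42 − 33 = 9 distinct.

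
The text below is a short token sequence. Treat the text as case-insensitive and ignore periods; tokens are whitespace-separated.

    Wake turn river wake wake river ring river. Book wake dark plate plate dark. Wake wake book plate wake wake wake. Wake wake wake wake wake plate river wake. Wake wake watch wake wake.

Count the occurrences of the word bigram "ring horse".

0

Scanning the 33 overlapping bigram windows for "ring horse":
  (none found)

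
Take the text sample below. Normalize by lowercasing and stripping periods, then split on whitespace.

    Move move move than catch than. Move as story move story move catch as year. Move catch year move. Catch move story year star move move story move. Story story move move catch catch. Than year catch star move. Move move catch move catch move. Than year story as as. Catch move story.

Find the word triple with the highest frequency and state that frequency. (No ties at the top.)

Trigram frequencies (highest first):
  move catch move: 3
  move move move: 2
  story move story: 2
  move story move: 2
  year move catch: 2
  catch move story: 2
  … (36 more, each ≤ 2)

"move catch move", 3 times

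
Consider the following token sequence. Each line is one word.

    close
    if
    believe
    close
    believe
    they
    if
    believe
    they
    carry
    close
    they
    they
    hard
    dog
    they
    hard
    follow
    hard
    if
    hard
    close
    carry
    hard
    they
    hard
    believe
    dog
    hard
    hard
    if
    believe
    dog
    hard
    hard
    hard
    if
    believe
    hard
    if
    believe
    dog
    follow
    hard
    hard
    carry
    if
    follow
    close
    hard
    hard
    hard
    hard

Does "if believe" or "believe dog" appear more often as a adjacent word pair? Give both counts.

"if believe": 5 occurrences
"believe dog": 3 occurrences

"if believe" (5 vs 3)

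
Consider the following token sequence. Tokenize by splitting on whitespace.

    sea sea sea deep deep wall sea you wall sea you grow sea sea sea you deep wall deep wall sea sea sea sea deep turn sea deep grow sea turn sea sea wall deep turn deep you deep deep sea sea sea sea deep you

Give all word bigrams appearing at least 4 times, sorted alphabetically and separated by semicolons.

sea deep; sea sea

Bigram counts meeting the condition (at least 4 times):
  sea deep: 4
  sea sea: 11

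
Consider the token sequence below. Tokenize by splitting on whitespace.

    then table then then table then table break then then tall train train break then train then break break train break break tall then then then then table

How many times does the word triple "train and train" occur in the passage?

0

Scanning the 26 overlapping trigram windows for "train and train":
  (none found)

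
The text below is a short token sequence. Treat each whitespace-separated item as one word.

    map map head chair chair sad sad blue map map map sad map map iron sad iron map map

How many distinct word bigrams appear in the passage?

14

19 tokens → 18 bigram windows in total.
Repeated bigrams (each contributes count−1 duplicates):
  map map: 5
4 duplicate windows → 18 − 4 = 14 distinct.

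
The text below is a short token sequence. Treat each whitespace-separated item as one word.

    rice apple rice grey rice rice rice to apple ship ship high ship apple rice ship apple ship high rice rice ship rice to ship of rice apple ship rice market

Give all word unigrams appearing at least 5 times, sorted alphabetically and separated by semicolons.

Unigram counts meeting the condition (at least 5 times):
  apple: 5
  rice: 11
  ship: 8

apple; rice; ship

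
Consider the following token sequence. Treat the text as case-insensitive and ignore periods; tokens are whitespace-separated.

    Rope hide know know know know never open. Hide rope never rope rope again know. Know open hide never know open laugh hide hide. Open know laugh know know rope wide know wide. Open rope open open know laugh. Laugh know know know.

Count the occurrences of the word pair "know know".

7

Scanning the 42 overlapping bigram windows for "know know":
  position 3–4: know know
  position 4–5: know know
  position 5–6: know know
  position 15–16: know know
  position 28–29: know know
  position 41–42: know know
  position 42–43: know know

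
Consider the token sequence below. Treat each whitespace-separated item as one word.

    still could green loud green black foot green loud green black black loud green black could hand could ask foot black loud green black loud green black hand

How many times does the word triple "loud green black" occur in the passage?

5

Scanning the 26 overlapping trigram windows for "loud green black":
  position 4–6: loud green black
  position 9–11: loud green black
  position 13–15: loud green black
  position 22–24: loud green black
  position 25–27: loud green black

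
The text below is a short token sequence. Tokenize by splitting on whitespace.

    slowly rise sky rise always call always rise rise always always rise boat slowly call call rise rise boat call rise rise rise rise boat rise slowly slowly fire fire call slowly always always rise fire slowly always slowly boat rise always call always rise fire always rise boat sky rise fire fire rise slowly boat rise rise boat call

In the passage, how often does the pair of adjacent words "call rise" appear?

Scanning the 59 overlapping bigram windows for "call rise":
  position 16–17: call rise
  position 20–21: call rise

2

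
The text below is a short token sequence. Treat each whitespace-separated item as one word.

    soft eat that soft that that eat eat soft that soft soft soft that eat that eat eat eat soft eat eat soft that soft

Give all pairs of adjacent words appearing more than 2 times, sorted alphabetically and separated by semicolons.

Bigram counts meeting the condition (more than 2 times):
  eat eat: 4
  eat soft: 3
  soft that: 4
  that eat: 3
  that soft: 3

eat eat; eat soft; soft that; that eat; that soft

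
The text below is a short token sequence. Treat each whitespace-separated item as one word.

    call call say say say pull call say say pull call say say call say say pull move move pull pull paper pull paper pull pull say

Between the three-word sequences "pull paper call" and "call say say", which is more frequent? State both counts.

"call say say" (4 vs 0)

"pull paper call": 0 occurrences
"call say say": 4 occurrences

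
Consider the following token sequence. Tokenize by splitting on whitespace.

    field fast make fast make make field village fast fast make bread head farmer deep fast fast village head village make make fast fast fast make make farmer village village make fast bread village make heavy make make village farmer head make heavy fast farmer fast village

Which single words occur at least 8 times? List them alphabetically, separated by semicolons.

Unigram counts meeting the condition (at least 8 times):
  fast: 12
  make: 13
  village: 8

fast; make; village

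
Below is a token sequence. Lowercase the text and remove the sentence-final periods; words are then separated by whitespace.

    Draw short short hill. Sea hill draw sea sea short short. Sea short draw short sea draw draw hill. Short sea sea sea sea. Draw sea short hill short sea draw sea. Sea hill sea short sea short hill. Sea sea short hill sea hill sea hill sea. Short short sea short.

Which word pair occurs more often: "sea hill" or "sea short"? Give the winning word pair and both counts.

"sea hill": 4 occurrences
"sea short": 8 occurrences

"sea short" (8 vs 4)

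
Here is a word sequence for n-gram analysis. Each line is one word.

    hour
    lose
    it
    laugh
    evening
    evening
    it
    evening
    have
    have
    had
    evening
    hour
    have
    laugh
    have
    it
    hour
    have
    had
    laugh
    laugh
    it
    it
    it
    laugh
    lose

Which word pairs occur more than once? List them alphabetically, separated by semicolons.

have had; hour have; it it; it laugh

Bigram counts meeting the condition (more than once):
  have had: 2
  hour have: 2
  it it: 2
  it laugh: 2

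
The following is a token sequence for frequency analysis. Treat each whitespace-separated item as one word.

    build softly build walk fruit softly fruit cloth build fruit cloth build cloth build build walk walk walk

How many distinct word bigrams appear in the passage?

18 tokens → 17 bigram windows in total.
Repeated bigrams (each contributes count−1 duplicates):
  cloth build: 3
  build walk: 2
  fruit cloth: 2
  walk walk: 2
5 duplicate windows → 17 − 5 = 12 distinct.

12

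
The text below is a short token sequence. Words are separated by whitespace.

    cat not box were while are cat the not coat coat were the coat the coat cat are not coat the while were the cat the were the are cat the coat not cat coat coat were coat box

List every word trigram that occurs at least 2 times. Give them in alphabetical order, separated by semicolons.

are cat the; coat coat were

Trigram counts meeting the condition (at least 2 times):
  are cat the: 2
  coat coat were: 2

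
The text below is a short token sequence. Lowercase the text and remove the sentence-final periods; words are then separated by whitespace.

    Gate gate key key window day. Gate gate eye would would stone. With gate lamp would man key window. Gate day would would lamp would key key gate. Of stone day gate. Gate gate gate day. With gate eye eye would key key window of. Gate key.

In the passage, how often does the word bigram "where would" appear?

0

Scanning the 46 overlapping bigram windows for "where would":
  (none found)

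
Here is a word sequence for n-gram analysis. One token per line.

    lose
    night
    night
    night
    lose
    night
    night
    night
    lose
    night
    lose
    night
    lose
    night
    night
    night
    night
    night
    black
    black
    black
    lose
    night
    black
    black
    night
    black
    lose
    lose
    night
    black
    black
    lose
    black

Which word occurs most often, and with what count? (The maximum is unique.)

"night", 16 times

Unigram frequencies (highest first):
  night: 16
  lose: 9
  black: 9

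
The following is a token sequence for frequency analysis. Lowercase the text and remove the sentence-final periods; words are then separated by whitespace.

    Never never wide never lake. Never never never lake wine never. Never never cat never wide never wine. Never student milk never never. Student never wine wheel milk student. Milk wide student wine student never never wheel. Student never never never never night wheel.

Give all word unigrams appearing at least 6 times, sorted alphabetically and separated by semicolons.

never; student

Unigram counts meeting the condition (at least 6 times):
  never: 21
  student: 6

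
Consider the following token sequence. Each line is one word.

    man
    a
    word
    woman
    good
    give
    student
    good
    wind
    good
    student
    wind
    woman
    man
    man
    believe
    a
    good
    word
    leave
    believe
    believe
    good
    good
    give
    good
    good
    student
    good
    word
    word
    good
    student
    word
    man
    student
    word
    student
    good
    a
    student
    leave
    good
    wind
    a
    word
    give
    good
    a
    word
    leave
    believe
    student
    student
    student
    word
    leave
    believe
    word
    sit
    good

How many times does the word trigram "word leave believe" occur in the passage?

Scanning the 59 overlapping trigram windows for "word leave believe":
  position 19–21: word leave believe
  position 50–52: word leave believe
  position 56–58: word leave believe

3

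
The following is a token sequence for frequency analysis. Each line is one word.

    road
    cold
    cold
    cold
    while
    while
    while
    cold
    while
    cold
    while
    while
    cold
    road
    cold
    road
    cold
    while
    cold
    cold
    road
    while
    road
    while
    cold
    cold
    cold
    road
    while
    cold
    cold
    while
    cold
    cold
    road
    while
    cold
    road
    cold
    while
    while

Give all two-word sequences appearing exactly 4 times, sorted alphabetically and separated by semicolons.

Bigram counts meeting the condition (exactly 4 times):
  road cold: 4
  road while: 4
  while while: 4

road cold; road while; while while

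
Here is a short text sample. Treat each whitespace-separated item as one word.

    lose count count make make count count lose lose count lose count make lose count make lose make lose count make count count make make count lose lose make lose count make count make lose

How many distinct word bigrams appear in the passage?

35 tokens → 34 bigram windows in total.
Repeated bigrams (each contributes count−1 duplicates):
  count make: 7
  lose count: 6
  make lose: 5
  make count: 4
  count count: 3
  count lose: 3
  lose lose: 2
  lose make: 2
  … (1 more repeated)
25 duplicate windows → 34 − 25 = 9 distinct.

9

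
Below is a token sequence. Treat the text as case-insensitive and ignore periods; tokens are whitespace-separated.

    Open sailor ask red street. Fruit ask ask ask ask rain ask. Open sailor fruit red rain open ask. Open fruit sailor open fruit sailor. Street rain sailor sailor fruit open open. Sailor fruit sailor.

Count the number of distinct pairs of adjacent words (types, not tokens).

24

35 tokens → 34 bigram windows in total.
Repeated bigrams (each contributes count−1 duplicates):
  ask ask: 3
  fruit sailor: 3
  open sailor: 3
  sailor fruit: 3
  ask open: 2
  open fruit: 2
10 duplicate windows → 34 − 10 = 24 distinct.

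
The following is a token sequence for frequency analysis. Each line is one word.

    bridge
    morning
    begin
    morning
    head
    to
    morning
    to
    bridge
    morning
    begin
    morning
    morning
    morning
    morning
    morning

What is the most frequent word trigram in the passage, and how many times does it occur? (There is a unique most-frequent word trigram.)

"morning morning morning", 3 times

Trigram frequencies (highest first):
  morning morning morning: 3
  bridge morning begin: 2
  morning begin morning: 2
  begin morning head: 1
  morning head to: 1
  head to morning: 1
  … (4 more, each ≤ 1)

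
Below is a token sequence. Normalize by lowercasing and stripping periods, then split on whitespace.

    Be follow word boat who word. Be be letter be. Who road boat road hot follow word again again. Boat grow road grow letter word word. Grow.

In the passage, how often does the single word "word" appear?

5

Scanning the 27 tokens for "word":
  position 3: word
  position 6: word
  position 17: word
  position 25: word
  position 26: word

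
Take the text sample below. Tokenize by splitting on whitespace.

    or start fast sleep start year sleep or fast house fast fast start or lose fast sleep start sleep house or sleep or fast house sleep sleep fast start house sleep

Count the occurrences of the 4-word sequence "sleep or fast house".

Scanning the 28 overlapping 4-gram windows for "sleep or fast house":
  position 7–10: sleep or fast house
  position 22–25: sleep or fast house

2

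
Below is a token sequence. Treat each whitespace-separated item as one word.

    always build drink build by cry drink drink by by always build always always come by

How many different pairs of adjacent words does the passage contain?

14

16 tokens → 15 bigram windows in total.
Repeated bigrams (each contributes count−1 duplicates):
  always build: 2
1 duplicate windows → 15 − 1 = 14 distinct.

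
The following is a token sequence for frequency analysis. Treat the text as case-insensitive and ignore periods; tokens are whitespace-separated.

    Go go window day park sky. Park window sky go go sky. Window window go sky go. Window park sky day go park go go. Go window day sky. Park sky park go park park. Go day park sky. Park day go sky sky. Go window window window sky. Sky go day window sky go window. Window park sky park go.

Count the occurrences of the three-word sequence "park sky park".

4

Scanning the 59 overlapping trigram windows for "park sky park":
  position 5–7: park sky park
  position 30–32: park sky park
  position 38–40: park sky park
  position 58–60: park sky park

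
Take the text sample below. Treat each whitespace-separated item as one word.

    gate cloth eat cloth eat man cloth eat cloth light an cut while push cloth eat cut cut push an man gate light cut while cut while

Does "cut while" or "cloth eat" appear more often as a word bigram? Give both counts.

"cut while": 3 occurrences
"cloth eat": 4 occurrences

"cloth eat" (4 vs 3)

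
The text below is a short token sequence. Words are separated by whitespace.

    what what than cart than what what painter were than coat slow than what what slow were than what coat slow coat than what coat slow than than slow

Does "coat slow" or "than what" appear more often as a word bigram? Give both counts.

"than what" (4 vs 3)

"coat slow": 3 occurrences
"than what": 4 occurrences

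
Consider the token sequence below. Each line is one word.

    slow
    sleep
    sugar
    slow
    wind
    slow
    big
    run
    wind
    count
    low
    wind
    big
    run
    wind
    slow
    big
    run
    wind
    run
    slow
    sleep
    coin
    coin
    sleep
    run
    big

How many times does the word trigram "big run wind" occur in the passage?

Scanning the 25 overlapping trigram windows for "big run wind":
  position 7–9: big run wind
  position 13–15: big run wind
  position 17–19: big run wind

3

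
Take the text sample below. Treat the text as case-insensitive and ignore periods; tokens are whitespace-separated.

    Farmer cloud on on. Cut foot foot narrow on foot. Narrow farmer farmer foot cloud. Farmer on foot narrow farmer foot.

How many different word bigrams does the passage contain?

21 tokens → 20 bigram windows in total.
Repeated bigrams (each contributes count−1 duplicates):
  foot narrow: 3
  farmer foot: 2
  narrow farmer: 2
  on foot: 2
5 duplicate windows → 20 − 5 = 15 distinct.

15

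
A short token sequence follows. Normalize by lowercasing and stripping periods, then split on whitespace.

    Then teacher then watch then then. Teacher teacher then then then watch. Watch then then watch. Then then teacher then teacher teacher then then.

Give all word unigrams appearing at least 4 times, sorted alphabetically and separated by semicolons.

teacher; then; watch

Unigram counts meeting the condition (at least 4 times):
  teacher: 6
  then: 14
  watch: 4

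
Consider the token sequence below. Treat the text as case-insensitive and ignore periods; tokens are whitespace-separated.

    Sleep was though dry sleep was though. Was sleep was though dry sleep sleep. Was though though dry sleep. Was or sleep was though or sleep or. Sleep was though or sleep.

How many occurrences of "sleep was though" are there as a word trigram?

Scanning the 30 overlapping trigram windows for "sleep was though":
  position 1–3: sleep was though
  position 5–7: sleep was though
  position 9–11: sleep was though
  position 14–16: sleep was though
  position 22–24: sleep was though
  position 28–30: sleep was though

6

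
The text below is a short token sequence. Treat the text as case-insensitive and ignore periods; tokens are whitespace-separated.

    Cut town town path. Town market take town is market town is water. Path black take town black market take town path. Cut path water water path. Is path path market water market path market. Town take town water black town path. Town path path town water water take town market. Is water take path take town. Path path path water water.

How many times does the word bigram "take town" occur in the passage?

6

Scanning the 61 overlapping bigram windows for "take town":
  position 7–8: take town
  position 16–17: take town
  position 20–21: take town
  position 37–38: take town
  position 49–50: take town
  position 56–57: take town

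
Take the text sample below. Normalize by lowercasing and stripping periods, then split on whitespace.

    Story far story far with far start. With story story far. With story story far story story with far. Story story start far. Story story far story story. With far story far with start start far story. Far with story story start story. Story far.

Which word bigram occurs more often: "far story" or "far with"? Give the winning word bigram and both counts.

"far story": 7 occurrences
"far with": 4 occurrences

"far story" (7 vs 4)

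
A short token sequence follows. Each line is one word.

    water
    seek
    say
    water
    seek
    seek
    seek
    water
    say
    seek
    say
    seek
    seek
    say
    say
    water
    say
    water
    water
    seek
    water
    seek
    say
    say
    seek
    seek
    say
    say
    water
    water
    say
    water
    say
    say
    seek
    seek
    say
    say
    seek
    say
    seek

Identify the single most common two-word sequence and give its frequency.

Bigram frequencies (highest first):
  seek say: 7
  say seek: 6
  say water: 5
  seek seek: 5
  say say: 5
  water seek: 4
  … (3 more, each ≤ 4)

"seek say", 7 times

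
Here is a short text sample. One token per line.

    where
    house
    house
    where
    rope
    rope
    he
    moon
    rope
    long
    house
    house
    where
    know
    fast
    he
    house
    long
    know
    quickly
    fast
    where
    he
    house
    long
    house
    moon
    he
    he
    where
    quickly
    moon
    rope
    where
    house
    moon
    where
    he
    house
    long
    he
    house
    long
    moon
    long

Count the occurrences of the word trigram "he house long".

Scanning the 43 overlapping trigram windows for "he house long":
  position 16–18: he house long
  position 23–25: he house long
  position 38–40: he house long
  position 41–43: he house long

4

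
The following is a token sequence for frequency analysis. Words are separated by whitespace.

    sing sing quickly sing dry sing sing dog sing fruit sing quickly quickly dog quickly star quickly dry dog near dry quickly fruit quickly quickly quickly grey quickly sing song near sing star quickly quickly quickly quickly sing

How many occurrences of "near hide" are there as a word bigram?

0

Scanning the 37 overlapping bigram windows for "near hide":
  (none found)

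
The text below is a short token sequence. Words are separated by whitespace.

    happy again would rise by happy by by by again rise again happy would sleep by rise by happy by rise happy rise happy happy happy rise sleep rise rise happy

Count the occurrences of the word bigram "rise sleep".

Scanning the 30 overlapping bigram windows for "rise sleep":
  position 27–28: rise sleep

1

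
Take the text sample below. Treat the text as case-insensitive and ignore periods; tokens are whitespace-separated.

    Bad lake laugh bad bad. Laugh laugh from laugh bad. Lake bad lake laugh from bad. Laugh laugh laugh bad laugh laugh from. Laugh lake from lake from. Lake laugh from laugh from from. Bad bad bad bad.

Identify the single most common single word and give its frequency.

"laugh", 13 times

Unigram frequencies (highest first):
  laugh: 13
  bad: 11
  from: 8
  lake: 6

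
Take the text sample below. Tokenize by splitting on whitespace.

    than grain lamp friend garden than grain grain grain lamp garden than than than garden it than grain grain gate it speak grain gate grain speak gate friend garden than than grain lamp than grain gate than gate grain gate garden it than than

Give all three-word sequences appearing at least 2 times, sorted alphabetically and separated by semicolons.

Trigram counts meeting the condition (at least 2 times):
  friend garden than: 2
  garden it than: 2
  garden than than: 2
  than grain grain: 2
  than grain lamp: 2

friend garden than; garden it than; garden than than; than grain grain; than grain lamp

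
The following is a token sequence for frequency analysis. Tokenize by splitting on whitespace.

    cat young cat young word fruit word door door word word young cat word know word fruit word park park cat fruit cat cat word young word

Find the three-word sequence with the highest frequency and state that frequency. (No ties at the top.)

"word fruit word", 2 times

Trigram frequencies (highest first):
  word fruit word: 2
  cat young cat: 1
  young cat young: 1
  cat young word: 1
  young word fruit: 1
  fruit word door: 1
  … (18 more, each ≤ 1)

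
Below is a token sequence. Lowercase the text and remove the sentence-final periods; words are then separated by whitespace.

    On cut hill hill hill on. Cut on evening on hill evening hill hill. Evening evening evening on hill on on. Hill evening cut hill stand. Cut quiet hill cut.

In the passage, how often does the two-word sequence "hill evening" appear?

3

Scanning the 29 overlapping bigram windows for "hill evening":
  position 11–12: hill evening
  position 14–15: hill evening
  position 22–23: hill evening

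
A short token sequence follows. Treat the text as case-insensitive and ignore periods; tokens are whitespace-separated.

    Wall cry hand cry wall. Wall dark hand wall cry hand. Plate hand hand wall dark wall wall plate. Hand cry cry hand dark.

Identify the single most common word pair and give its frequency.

"cry hand", 3 times

Bigram frequencies (highest first):
  cry hand: 3
  wall cry: 2
  hand cry: 2
  wall wall: 2
  wall dark: 2
  hand wall: 2
  … (9 more, each ≤ 2)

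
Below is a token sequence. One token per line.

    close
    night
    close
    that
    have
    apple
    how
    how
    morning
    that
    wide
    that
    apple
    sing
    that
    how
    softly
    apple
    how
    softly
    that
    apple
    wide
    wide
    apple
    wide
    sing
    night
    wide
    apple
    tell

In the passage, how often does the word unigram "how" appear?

4

Scanning the 31 tokens for "how":
  position 7: how
  position 8: how
  position 16: how
  position 19: how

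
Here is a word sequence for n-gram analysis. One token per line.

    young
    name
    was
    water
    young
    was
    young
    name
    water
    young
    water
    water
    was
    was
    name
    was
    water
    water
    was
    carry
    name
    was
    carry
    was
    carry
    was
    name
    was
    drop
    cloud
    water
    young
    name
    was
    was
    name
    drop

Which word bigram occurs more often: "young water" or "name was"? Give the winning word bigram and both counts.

"name was" (5 vs 1)

"young water": 1 occurrence
"name was": 5 occurrences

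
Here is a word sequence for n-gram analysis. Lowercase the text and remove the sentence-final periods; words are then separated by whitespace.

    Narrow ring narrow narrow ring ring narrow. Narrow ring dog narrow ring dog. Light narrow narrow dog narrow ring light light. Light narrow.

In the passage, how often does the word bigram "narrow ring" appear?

Scanning the 22 overlapping bigram windows for "narrow ring":
  position 1–2: narrow ring
  position 4–5: narrow ring
  position 8–9: narrow ring
  position 11–12: narrow ring
  position 18–19: narrow ring

5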